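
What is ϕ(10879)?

9240

10879 = 11 * 23 * 43.
φ(10879) = 10879 · (1 − 1/11) · (1 − 1/23) · (1 − 1/43)
       = 10879 · 9240/10879 = 9240.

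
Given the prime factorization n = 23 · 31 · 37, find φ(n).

φ(26381) = 26381 · (1 − 1/23) · (1 − 1/31) · (1 − 1/37)
       = 26381 · 23760/26381 = 23760.

23760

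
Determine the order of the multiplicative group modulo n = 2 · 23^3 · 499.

5795724

φ(2) = 2 − 1 = 1.
φ(23^3) = 23^2·(23−1) = 529·22 = 11638.
φ(499) = 499 − 1 = 498.
Multiply: 1 · 11638 · 498 = 5795724.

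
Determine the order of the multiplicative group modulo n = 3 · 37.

72

φ(111) = 111 · (1 − 1/3) · (1 − 1/37)
       = 111 · 72/111 = 72.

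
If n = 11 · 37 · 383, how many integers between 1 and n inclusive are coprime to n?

137520

φ(11) = 11 − 1 = 10.
φ(37) = 37 − 1 = 36.
φ(383) = 383 − 1 = 382.
Since φ is multiplicative, φ(155881) = 10 · 36 · 382 = 137520.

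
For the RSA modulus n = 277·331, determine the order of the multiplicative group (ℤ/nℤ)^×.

91080

φ(91687) = 91687 · (1 − 1/277) · (1 − 1/331)
       = 91687 · 91080/91687 = 91080.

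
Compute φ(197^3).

7606564

φ(7645373) = 7645373 · (1 − 1/197)
       = 7645373 · 196/197 = 7606564.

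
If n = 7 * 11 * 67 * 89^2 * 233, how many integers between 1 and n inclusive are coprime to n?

7195415040

φ(9521414287) = 9521414287 · (1 − 1/7) · (1 − 1/11) · (1 − 1/67) · (1 − 1/89) · (1 − 1/233)
       = 9521414287 · 80847360/106982183 = 7195415040.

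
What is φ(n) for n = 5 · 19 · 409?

φ(5) = 5 − 1 = 4.
φ(19) = 19 − 1 = 18.
φ(409) = 409 − 1 = 408.
Since φ is multiplicative, φ(38855) = 4 · 18 · 408 = 29376.

29376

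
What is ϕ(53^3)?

φ(148877) = 148877 · (1 − 1/53)
       = 148877 · 52/53 = 146068.

146068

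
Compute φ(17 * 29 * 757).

φ(17) = 17 − 1 = 16.
φ(29) = 29 − 1 = 28.
φ(757) = 757 − 1 = 756.
φ(373201) = 16 × 28 × 756 = 338688.

338688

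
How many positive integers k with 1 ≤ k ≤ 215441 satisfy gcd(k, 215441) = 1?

177408

Factor 215441: 215441 = 17 * 19 * 23 * 29.
φ(215441) = 215441 · (1 − 1/17) · (1 − 1/19) · (1 − 1/23) · (1 − 1/29)
       = 215441 · 177408/215441 = 177408.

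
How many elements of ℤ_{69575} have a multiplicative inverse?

First factor: 69575 = 5**2 * 11**2 * 23.
φ(5^2) = 5^2 − 5^1 = 25 − 5 = 20.
φ(11^2) = 11^1·(11−1) = 11·10 = 110.
φ(23) = 23 − 1 = 22.
Since φ is multiplicative, φ(69575) = 20 · 110 · 22 = 48400.

48400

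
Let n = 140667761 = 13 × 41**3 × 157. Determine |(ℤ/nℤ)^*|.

125873280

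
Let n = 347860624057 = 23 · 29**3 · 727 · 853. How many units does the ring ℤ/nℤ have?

320444574912

φ(23) = 23 − 1 = 22.
φ(29^3) = 29^2·(29−1) = 841·28 = 23548.
φ(727) = 727 − 1 = 726.
φ(853) = 853 − 1 = 852.
Since φ is multiplicative, φ(347860624057) = 22 · 23548 · 726 · 852 = 320444574912.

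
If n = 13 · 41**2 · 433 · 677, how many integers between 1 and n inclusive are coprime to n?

φ(6406010273) = 6406010273 · (1 − 1/13) · (1 − 1/41) · (1 − 1/433) · (1 − 1/677)
       = 6406010273 · 140175360/156244153 = 5747189760.

5747189760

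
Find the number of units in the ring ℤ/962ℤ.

Prime factorization: 962 = 2 · 13 · 37.
φ(2) = 2 − 1 = 1.
φ(13) = 13 − 1 = 12.
φ(37) = 37 − 1 = 36.
Multiply: 1 · 12 · 36 = 432.

432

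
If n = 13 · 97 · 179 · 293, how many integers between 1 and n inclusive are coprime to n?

59876352

φ(13) = 13 − 1 = 12.
φ(97) = 97 − 1 = 96.
φ(179) = 179 − 1 = 178.
φ(293) = 293 − 1 = 292.
Multiply: 12 · 96 · 178 · 292 = 59876352.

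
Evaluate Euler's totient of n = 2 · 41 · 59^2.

φ(285442) = 285442 · (1 − 1/2) · (1 − 1/41) · (1 − 1/59)
       = 285442 · 2320/4838 = 136880.

136880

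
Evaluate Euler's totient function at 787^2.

φ(787^2) = 787^1·(787−1) = 787·786 = 618582.

618582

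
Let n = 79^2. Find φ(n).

6162

φ(6241) = 6241 · (1 − 1/79)
       = 6241 · 78/79 = 6162.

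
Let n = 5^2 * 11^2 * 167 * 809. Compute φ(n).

φ(408686575) = 408686575 · (1 − 1/5) · (1 − 1/11) · (1 − 1/167) · (1 − 1/809)
       = 408686575 · 5365120/7430665 = 295081600.

295081600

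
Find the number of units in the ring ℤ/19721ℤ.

19721 = 13 · 37 · 41.
φ(19721) = 19721 · (1 − 1/13) · (1 − 1/37) · (1 − 1/41)
       = 19721 · 17280/19721 = 17280.

17280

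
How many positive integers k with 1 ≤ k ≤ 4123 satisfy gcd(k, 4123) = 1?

3240

Prime factorization: 4123 = 7 * 19 * 31.
φ(4123) = 4123 · (1 − 1/7) · (1 − 1/19) · (1 − 1/31)
       = 4123 · 3240/4123 = 3240.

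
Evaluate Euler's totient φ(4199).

4199 = 13 × 17 × 19.
φ(13) = 13 − 1 = 12.
φ(17) = 17 − 1 = 16.
φ(19) = 19 − 1 = 18.
Multiply: 12 · 16 · 18 = 3456.

3456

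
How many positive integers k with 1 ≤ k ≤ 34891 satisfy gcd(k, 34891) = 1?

31680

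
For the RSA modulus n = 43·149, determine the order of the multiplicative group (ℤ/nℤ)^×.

6216

φ(43) = 43 − 1 = 42.
φ(149) = 149 − 1 = 148.
Multiply: 42 · 148 = 6216.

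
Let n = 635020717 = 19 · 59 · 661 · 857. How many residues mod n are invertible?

589818240

φ(635020717) = 635020717 · (1 − 1/19) · (1 − 1/59) · (1 − 1/661) · (1 − 1/857)
       = 635020717 · 589818240/635020717 = 589818240.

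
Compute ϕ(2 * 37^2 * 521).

692640

φ(2) = 2 − 1 = 1.
φ(37^2) = 37^1·(37−1) = 37·36 = 1332.
φ(521) = 521 − 1 = 520.
Since φ is multiplicative, φ(1426498) = 1 · 1332 · 520 = 692640.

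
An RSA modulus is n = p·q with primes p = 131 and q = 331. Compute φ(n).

φ(43361) = 43361 · (1 − 1/131) · (1 − 1/331)
       = 43361 · 42900/43361 = 42900.

42900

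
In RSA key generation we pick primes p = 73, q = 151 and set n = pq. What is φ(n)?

10800

φ(n) = (p − 1)(q − 1) = (73−1)(151−1) = 72·150 = 10800.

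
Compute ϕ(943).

880

Prime factorization: 943 = 23 × 41.
φ(23) = 23 − 1 = 22.
φ(41) = 41 − 1 = 40.
Since φ is multiplicative, φ(943) = 22 · 40 = 880.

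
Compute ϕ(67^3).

φ(67^3) = 67^2·(67−1) = 4489·66 = 296274.

296274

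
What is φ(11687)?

Factor 11687: 11687 = 13 · 29 · 31.
φ(13) = 13 − 1 = 12.
φ(29) = 29 − 1 = 28.
φ(31) = 31 − 1 = 30.
Multiply: 12 · 28 · 30 = 10080.

10080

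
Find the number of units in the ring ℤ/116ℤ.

56

Factor 116: 116 = 2^2 · 29.
φ(2^2) = 2^2 − 2^1 = 4 − 2 = 2.
φ(29) = 29 − 1 = 28.
Since φ is multiplicative, φ(116) = 2 · 28 = 56.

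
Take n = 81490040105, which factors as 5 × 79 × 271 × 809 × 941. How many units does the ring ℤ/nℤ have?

63981964800

φ(5) = 5 − 1 = 4.
φ(79) = 79 − 1 = 78.
φ(271) = 271 − 1 = 270.
φ(809) = 809 − 1 = 808.
φ(941) = 941 − 1 = 940.
φ(81490040105) = 4 × 78 × 270 × 808 × 940 = 63981964800.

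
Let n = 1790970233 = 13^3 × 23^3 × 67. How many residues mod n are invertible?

φ(13^3) = 13^3 − 13^2 = 2197 − 169 = 2028.
φ(23^3) = 23^2·(23−1) = 529·22 = 11638.
φ(67) = 67 − 1 = 66.
Multiply: 2028 · 11638 · 66 = 1557723024.

1557723024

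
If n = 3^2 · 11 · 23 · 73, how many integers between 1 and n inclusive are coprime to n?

95040

φ(3^2) = 3^2 − 3^1 = 9 − 3 = 6.
φ(11) = 11 − 1 = 10.
φ(23) = 23 − 1 = 22.
φ(73) = 73 − 1 = 72.
Since φ is multiplicative, φ(166221) = 6 · 10 · 22 · 72 = 95040.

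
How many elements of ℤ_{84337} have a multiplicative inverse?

70400

Factor 84337: 84337 = 11^2 × 17 × 41.
φ(84337) = 84337 · (1 − 1/11) · (1 − 1/17) · (1 − 1/41)
       = 84337 · 6400/7667 = 70400.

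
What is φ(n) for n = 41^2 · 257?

419840

φ(41^2) = 41^1·(41−1) = 41·40 = 1640.
φ(257) = 257 − 1 = 256.
Multiply: 1640 · 256 = 419840.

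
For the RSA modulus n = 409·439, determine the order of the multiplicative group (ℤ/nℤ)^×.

178704

φ(n) = (p − 1)(q − 1) = (409−1)(439−1) = 408·438 = 178704.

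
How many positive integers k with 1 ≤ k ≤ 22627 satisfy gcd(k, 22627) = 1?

19360

22627 = 11^3 × 17.
φ(11^3) = 11^2·(11−1) = 121·10 = 1210.
φ(17) = 17 − 1 = 16.
Multiply: 1210 · 16 = 19360.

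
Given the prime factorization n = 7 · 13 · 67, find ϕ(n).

φ(6097) = 6097 · (1 − 1/7) · (1 − 1/13) · (1 − 1/67)
       = 6097 · 4752/6097 = 4752.

4752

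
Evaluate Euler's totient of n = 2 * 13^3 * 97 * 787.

153024768

φ(335433566) = 335433566 · (1 − 1/2) · (1 − 1/13) · (1 − 1/97) · (1 − 1/787)
       = 335433566 · 905472/1984814 = 153024768.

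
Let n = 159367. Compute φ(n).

137280

159367 = 13^2 · 23 · 41.
φ(13^2) = 13^1·(13−1) = 13·12 = 156.
φ(23) = 23 − 1 = 22.
φ(41) = 41 − 1 = 40.
Multiply: 156 · 22 · 40 = 137280.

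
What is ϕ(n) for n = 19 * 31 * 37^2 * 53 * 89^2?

292936849920

φ(19) = 19 − 1 = 18.
φ(31) = 31 − 1 = 30.
φ(37^2) = 37^2 − 37^1 = 1369 − 37 = 1332.
φ(53) = 53 − 1 = 52.
φ(89^2) = 89^2 − 89^1 = 7921 − 89 = 7832.
Since φ is multiplicative, φ(338512434233) = 18 · 30 · 1332 · 52 · 7832 = 292936849920.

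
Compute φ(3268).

1512

Prime factorization: 3268 = 2^2 · 19 · 43.
φ(3268) = 3268 · (1 − 1/2) · (1 − 1/19) · (1 − 1/43)
       = 3268 · 756/1634 = 1512.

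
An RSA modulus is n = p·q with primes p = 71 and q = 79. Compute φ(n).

For distinct primes, φ(pq) = (p−1)(q−1) = 70 × 78 = 5460.

5460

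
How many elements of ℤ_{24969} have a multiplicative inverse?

13440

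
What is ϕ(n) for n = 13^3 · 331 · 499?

333281520

φ(13^3) = 13^2·(13−1) = 169·12 = 2028.
φ(331) = 331 − 1 = 330.
φ(499) = 499 − 1 = 498.
φ(362876293) = 2028 × 330 × 498 = 333281520.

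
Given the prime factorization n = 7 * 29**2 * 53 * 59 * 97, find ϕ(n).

1410619392

φ(7) = 7 − 1 = 6.
φ(29^2) = 29^2 − 29^1 = 841 − 29 = 812.
φ(53) = 53 − 1 = 52.
φ(59) = 59 − 1 = 58.
φ(97) = 97 − 1 = 96.
φ(1785638953) = 6 × 812 × 52 × 58 × 96 = 1410619392.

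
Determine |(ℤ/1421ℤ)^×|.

Prime factorization: 1421 = 7^2 * 29.
φ(7^2) = 7^1·(7−1) = 7·6 = 42.
φ(29) = 29 − 1 = 28.
φ(1421) = 42 × 28 = 1176.

1176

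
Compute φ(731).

672

731 = 17 · 43.
φ(731) = 731 · (1 − 1/17) · (1 − 1/43)
       = 731 · 672/731 = 672.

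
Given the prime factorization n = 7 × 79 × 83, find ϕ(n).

38376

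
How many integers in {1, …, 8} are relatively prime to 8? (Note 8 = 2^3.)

4

φ(2^3) = 2^3 − 2^2 = 8 − 4 = 4.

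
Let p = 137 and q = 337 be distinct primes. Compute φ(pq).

45696

φ(n) = (p − 1)(q − 1) = (137−1)(337−1) = 136·336 = 45696.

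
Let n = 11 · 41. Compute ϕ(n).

400

φ(451) = 451 · (1 − 1/11) · (1 − 1/41)
       = 451 · 400/451 = 400.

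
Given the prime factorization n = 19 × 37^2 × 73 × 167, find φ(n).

286561152

φ(19) = 19 − 1 = 18.
φ(37^2) = 37^2 − 37^1 = 1369 − 37 = 1332.
φ(73) = 73 − 1 = 72.
φ(167) = 167 − 1 = 166.
Since φ is multiplicative, φ(317100101) = 18 · 1332 · 72 · 166 = 286561152.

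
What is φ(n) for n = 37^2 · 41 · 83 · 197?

856316160

φ(917765279) = 917765279 · (1 − 1/37) · (1 − 1/41) · (1 − 1/83) · (1 − 1/197)
       = 917765279 · 23143680/24804467 = 856316160.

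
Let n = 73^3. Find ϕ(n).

φ(389017) = 389017 · (1 − 1/73)
       = 389017 · 72/73 = 383688.

383688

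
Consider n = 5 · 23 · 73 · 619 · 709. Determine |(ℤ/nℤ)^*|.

2772278784

φ(3684322045) = 3684322045 · (1 − 1/5) · (1 − 1/23) · (1 − 1/73) · (1 − 1/619) · (1 − 1/709)
       = 3684322045 · 2772278784/3684322045 = 2772278784.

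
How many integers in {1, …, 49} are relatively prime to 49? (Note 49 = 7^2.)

φ(7^2) = 7^1·(7−1) = 7·6 = 42.

42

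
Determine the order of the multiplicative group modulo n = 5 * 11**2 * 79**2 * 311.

840496800

φ(1174275355) = 1174275355 · (1 − 1/5) · (1 − 1/11) · (1 − 1/79) · (1 − 1/311)
       = 1174275355 · 967200/1351295 = 840496800.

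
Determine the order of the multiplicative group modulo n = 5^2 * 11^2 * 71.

154000

φ(5^2) = 5^1·(5−1) = 5·4 = 20.
φ(11^2) = 11^2 − 11^1 = 121 − 11 = 110.
φ(71) = 71 − 1 = 70.
Since φ is multiplicative, φ(214775) = 20 · 110 · 70 = 154000.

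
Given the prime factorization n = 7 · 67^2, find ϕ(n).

26532

φ(31423) = 31423 · (1 − 1/7) · (1 − 1/67)
       = 31423 · 396/469 = 26532.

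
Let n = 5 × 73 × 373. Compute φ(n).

107136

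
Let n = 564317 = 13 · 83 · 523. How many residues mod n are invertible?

513648

φ(13) = 13 − 1 = 12.
φ(83) = 83 − 1 = 82.
φ(523) = 523 − 1 = 522.
Since φ is multiplicative, φ(564317) = 12 · 82 · 522 = 513648.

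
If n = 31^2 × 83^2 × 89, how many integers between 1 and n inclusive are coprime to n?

φ(31^2) = 31^1·(31−1) = 31·30 = 930.
φ(83^2) = 83^1·(83−1) = 83·82 = 6806.
φ(89) = 89 − 1 = 88.
φ(589209281) = 930 × 6806 × 88 = 557003040.

557003040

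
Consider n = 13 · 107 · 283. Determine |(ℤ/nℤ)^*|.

φ(393653) = 393653 · (1 − 1/13) · (1 − 1/107) · (1 − 1/283)
       = 393653 · 358704/393653 = 358704.

358704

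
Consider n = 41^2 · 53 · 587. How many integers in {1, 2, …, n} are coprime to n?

49974080

φ(52297591) = 52297591 · (1 − 1/41) · (1 − 1/53) · (1 − 1/587)
       = 52297591 · 1218880/1275551 = 49974080.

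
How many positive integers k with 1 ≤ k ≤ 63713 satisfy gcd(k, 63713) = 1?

Factor 63713: 63713 = 13**3 * 29.
φ(63713) = 63713 · (1 − 1/13) · (1 − 1/29)
       = 63713 · 336/377 = 56784.

56784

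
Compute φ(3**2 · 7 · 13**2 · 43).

235872

φ(3^2) = 3^1·(3−1) = 3·2 = 6.
φ(7) = 7 − 1 = 6.
φ(13^2) = 13^2 − 13^1 = 169 − 13 = 156.
φ(43) = 43 − 1 = 42.
Since φ is multiplicative, φ(457821) = 6 · 6 · 156 · 42 = 235872.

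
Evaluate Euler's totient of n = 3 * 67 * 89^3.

φ(3) = 3 − 1 = 2.
φ(67) = 67 − 1 = 66.
φ(89^3) = 89^3 − 89^2 = 704969 − 7921 = 697048.
Since φ is multiplicative, φ(141698769) = 2 · 66 · 697048 = 92010336.

92010336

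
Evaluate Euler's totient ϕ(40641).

23760

Factor 40641: 40641 = 3 * 19 * 23 * 31.
φ(40641) = 40641 · (1 − 1/3) · (1 − 1/19) · (1 − 1/23) · (1 − 1/31)
       = 40641 · 23760/40641 = 23760.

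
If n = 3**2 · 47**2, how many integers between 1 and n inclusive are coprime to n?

φ(3^2) = 3^1·(3−1) = 3·2 = 6.
φ(47^2) = 47^2 − 47^1 = 2209 − 47 = 2162.
φ(19881) = 6 × 2162 = 12972.

12972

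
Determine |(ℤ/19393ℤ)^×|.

16800

First factor: 19393 = 11 * 41 * 43.
φ(19393) = 19393 · (1 − 1/11) · (1 − 1/41) · (1 − 1/43)
       = 19393 · 16800/19393 = 16800.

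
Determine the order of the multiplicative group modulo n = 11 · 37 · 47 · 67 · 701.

765072000

φ(898431743) = 898431743 · (1 − 1/11) · (1 − 1/37) · (1 − 1/47) · (1 − 1/67) · (1 − 1/701)
       = 898431743 · 765072000/898431743 = 765072000.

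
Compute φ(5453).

4320

5453 = 7 × 19 × 41.
φ(7) = 7 − 1 = 6.
φ(19) = 19 − 1 = 18.
φ(41) = 41 − 1 = 40.
φ(5453) = 6 × 18 × 40 = 4320.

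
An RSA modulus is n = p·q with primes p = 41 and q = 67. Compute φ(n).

φ(pq) = (p−1)(q−1) = 40 · 66 = 2640.

2640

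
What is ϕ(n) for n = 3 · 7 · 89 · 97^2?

φ(17585421) = 17585421 · (1 − 1/3) · (1 − 1/7) · (1 − 1/89) · (1 − 1/97)
       = 17585421 · 101376/181293 = 9833472.

9833472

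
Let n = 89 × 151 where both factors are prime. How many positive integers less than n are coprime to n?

13200

φ(13439) = 13439 · (1 − 1/89) · (1 − 1/151)
       = 13439 · 13200/13439 = 13200.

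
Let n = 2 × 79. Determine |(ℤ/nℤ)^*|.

φ(2) = 2 − 1 = 1.
φ(79) = 79 − 1 = 78.
Multiply: 1 · 78 = 78.

78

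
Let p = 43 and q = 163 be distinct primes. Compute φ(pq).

φ(n) = (p − 1)(q − 1) = (43−1)(163−1) = 42·162 = 6804.

6804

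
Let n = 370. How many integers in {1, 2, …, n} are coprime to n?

Prime factorization: 370 = 2 * 5 * 37.
φ(2) = 2 − 1 = 1.
φ(5) = 5 − 1 = 4.
φ(37) = 37 − 1 = 36.
Multiply: 1 · 4 · 36 = 144.

144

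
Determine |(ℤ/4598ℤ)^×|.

1980

4598 = 2 · 11^2 · 19.
φ(4598) = 4598 · (1 − 1/2) · (1 − 1/11) · (1 − 1/19)
       = 4598 · 180/418 = 1980.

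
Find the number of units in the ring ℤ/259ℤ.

259 = 7 × 37.
φ(7) = 7 − 1 = 6.
φ(37) = 37 − 1 = 36.
Since φ is multiplicative, φ(259) = 6 · 36 = 216.

216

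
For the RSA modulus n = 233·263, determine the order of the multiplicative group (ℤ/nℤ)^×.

60784

φ(n) = (p − 1)(q − 1) = (233−1)(263−1) = 232·262 = 60784.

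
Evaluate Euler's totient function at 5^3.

φ(5^3) = 5^3 − 5^2 = 125 − 25 = 100.

100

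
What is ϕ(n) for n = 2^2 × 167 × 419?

φ(279892) = 279892 · (1 − 1/2) · (1 − 1/167) · (1 − 1/419)
       = 279892 · 69388/139946 = 138776.

138776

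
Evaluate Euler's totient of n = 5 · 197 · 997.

780864

φ(982045) = 982045 · (1 − 1/5) · (1 − 1/197) · (1 − 1/997)
       = 982045 · 780864/982045 = 780864.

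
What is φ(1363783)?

1209600

Factor 1363783: 1363783 = 29 · 31 · 37 · 41.
φ(1363783) = 1363783 · (1 − 1/29) · (1 − 1/31) · (1 − 1/37) · (1 − 1/41)
       = 1363783 · 1209600/1363783 = 1209600.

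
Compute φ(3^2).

φ(9) = 9 · (1 − 1/3)
       = 9 · 2/3 = 6.

6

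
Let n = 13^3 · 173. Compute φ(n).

φ(380081) = 380081 · (1 − 1/13) · (1 − 1/173)
       = 380081 · 2064/2249 = 348816.

348816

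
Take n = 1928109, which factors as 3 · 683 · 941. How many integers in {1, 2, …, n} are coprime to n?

1282160

φ(1928109) = 1928109 · (1 − 1/3) · (1 − 1/683) · (1 − 1/941)
       = 1928109 · 1282160/1928109 = 1282160.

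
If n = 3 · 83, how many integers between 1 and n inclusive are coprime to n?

164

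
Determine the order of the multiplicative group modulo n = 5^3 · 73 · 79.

φ(720875) = 720875 · (1 − 1/5) · (1 − 1/73) · (1 − 1/79)
       = 720875 · 22464/28835 = 561600.

561600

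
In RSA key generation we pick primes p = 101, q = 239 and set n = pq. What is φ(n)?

φ(n) = (p − 1)(q − 1) = (101−1)(239−1) = 100·238 = 23800.

23800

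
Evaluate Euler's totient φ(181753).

144000

First factor: 181753 = 11 × 13 × 31 × 41.
φ(181753) = 181753 · (1 − 1/11) · (1 − 1/13) · (1 − 1/31) · (1 − 1/41)
       = 181753 · 144000/181753 = 144000.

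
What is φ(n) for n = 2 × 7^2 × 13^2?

φ(16562) = 16562 · (1 − 1/2) · (1 − 1/7) · (1 − 1/13)
       = 16562 · 72/182 = 6552.

6552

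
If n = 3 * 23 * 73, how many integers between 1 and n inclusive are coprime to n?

φ(3) = 3 − 1 = 2.
φ(23) = 23 − 1 = 22.
φ(73) = 73 − 1 = 72.
φ(5037) = 2 × 22 × 72 = 3168.

3168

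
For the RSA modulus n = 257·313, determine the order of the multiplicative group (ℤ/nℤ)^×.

φ(80441) = 80441 · (1 − 1/257) · (1 − 1/313)
       = 80441 · 79872/80441 = 79872.

79872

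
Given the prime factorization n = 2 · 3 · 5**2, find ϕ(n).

40

φ(150) = 150 · (1 − 1/2) · (1 − 1/3) · (1 − 1/5)
       = 150 · 8/30 = 40.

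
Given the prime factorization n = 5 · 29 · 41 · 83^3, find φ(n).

2530743040

φ(5) = 5 − 1 = 4.
φ(29) = 29 − 1 = 28.
φ(41) = 41 − 1 = 40.
φ(83^3) = 83^3 − 83^2 = 571787 − 6889 = 564898.
Multiply: 4 · 28 · 40 · 564898 = 2530743040.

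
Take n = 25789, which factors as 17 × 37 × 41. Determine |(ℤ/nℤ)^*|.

23040

φ(25789) = 25789 · (1 − 1/17) · (1 − 1/37) · (1 − 1/41)
       = 25789 · 23040/25789 = 23040.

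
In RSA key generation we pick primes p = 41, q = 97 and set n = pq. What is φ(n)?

3840

φ(n) = (p − 1)(q − 1) = (41−1)(97−1) = 40·96 = 3840.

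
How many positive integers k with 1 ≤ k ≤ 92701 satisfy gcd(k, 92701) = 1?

First factor: 92701 = 7 · 17 · 19 · 41.
φ(7) = 7 − 1 = 6.
φ(17) = 17 − 1 = 16.
φ(19) = 19 − 1 = 18.
φ(41) = 41 − 1 = 40.
Multiply: 6 · 16 · 18 · 40 = 69120.

69120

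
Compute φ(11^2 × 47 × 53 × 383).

φ(11^2) = 11^2 − 11^1 = 121 − 11 = 110.
φ(47) = 47 − 1 = 46.
φ(53) = 53 − 1 = 52.
φ(383) = 383 − 1 = 382.
Multiply: 110 · 46 · 52 · 382 = 100511840.

100511840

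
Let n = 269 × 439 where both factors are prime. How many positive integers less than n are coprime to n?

φ(n) = (p − 1)(q − 1) = (269−1)(439−1) = 268·438 = 117384.

117384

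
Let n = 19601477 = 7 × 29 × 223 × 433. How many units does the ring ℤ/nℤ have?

16111872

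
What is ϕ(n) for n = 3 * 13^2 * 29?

φ(3) = 3 − 1 = 2.
φ(13^2) = 13^1·(13−1) = 13·12 = 156.
φ(29) = 29 − 1 = 28.
φ(14703) = 2 × 156 × 28 = 8736.

8736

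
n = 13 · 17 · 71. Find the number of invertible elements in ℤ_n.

13440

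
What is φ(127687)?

First factor: 127687 = 7 * 17 * 29 * 37.
φ(7) = 7 − 1 = 6.
φ(17) = 17 − 1 = 16.
φ(29) = 29 − 1 = 28.
φ(37) = 37 − 1 = 36.
Since φ is multiplicative, φ(127687) = 6 · 16 · 28 · 36 = 96768.

96768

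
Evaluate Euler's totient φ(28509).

16128

Prime factorization: 28509 = 3 · 13 · 17 · 43.
φ(28509) = 28509 · (1 − 1/3) · (1 − 1/13) · (1 − 1/17) · (1 − 1/43)
       = 28509 · 16128/28509 = 16128.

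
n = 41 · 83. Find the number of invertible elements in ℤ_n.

φ(3403) = 3403 · (1 − 1/41) · (1 − 1/83)
       = 3403 · 3280/3403 = 3280.

3280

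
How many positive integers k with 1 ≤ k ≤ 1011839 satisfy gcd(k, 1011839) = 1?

1011839 = 23 · 29 · 37 · 41.
φ(1011839) = 1011839 · (1 − 1/23) · (1 − 1/29) · (1 − 1/37) · (1 − 1/41)
       = 1011839 · 887040/1011839 = 887040.

887040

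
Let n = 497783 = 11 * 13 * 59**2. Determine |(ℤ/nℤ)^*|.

410640

φ(11) = 11 − 1 = 10.
φ(13) = 13 − 1 = 12.
φ(59^2) = 59^1·(59−1) = 59·58 = 3422.
Multiply: 10 · 12 · 3422 = 410640.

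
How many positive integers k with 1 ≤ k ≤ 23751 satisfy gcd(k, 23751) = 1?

12096

Factor 23751: 23751 = 3^2 · 7 · 13 · 29.
φ(23751) = 23751 · (1 − 1/3) · (1 − 1/7) · (1 − 1/13) · (1 − 1/29)
       = 23751 · 4032/7917 = 12096.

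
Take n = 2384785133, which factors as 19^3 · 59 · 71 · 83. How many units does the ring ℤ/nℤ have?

φ(19^3) = 19^2·(19−1) = 361·18 = 6498.
φ(59) = 59 − 1 = 58.
φ(71) = 71 − 1 = 70.
φ(83) = 83 − 1 = 82.
Multiply: 6498 · 58 · 70 · 82 = 2163314160.

2163314160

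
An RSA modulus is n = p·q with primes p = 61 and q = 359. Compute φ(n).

φ(pq) = (p−1)(q−1) = 60 · 358 = 21480.

21480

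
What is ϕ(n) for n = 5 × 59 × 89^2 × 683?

φ(5) = 5 − 1 = 4.
φ(59) = 59 − 1 = 58.
φ(89^2) = 89^1·(89−1) = 89·88 = 7832.
φ(683) = 683 − 1 = 682.
Since φ is multiplicative, φ(1595962685) = 4 · 58 · 7832 · 682 = 1239210368.

1239210368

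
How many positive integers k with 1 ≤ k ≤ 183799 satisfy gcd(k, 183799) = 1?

First factor: 183799 = 7^2 · 11^2 · 31.
φ(183799) = 183799 · (1 − 1/7) · (1 − 1/11) · (1 − 1/31)
       = 183799 · 1800/2387 = 138600.

138600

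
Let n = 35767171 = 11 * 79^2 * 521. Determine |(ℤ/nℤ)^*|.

φ(11) = 11 − 1 = 10.
φ(79^2) = 79^2 − 79^1 = 6241 − 79 = 6162.
φ(521) = 521 − 1 = 520.
Multiply: 10 · 6162 · 520 = 32042400.

32042400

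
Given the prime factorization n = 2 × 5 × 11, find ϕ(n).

φ(110) = 110 · (1 − 1/2) · (1 − 1/5) · (1 − 1/11)
       = 110 · 40/110 = 40.

40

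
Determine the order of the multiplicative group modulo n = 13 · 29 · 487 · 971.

φ(13) = 13 − 1 = 12.
φ(29) = 29 − 1 = 28.
φ(487) = 487 − 1 = 486.
φ(971) = 971 − 1 = 970.
φ(178274629) = 12 × 28 × 486 × 970 = 158397120.

158397120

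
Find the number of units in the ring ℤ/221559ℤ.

123552

221559 = 3 × 13^2 × 19 × 23.
φ(221559) = 221559 · (1 − 1/3) · (1 − 1/13) · (1 − 1/19) · (1 − 1/23)
       = 221559 · 9504/17043 = 123552.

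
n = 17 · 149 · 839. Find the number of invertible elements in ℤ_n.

1984384

φ(2125187) = 2125187 · (1 − 1/17) · (1 − 1/149) · (1 − 1/839)
       = 2125187 · 1984384/2125187 = 1984384.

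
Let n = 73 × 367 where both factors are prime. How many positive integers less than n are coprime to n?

φ(n) = (p − 1)(q − 1) = (73−1)(367−1) = 72·366 = 26352.

26352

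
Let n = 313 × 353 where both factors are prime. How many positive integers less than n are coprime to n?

φ(pq) = (p−1)(q−1) = 312 · 352 = 109824.

109824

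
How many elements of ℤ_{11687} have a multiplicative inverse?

10080

Prime factorization: 11687 = 13 * 29 * 31.
φ(11687) = 11687 · (1 − 1/13) · (1 − 1/29) · (1 − 1/31)
       = 11687 · 10080/11687 = 10080.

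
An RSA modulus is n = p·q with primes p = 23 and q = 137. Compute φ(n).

2992

φ(n) = (p − 1)(q − 1) = (23−1)(137−1) = 22·136 = 2992.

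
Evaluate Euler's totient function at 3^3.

18

φ(3^3) = 3^3 − 3^2 = 27 − 9 = 18.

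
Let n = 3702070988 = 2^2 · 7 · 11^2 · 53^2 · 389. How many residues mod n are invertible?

φ(3702070988) = 3702070988 · (1 − 1/2) · (1 − 1/7) · (1 − 1/11) · (1 − 1/53) · (1 − 1/389)
       = 3702070988 · 1210560/3175018 = 1411512960.

1411512960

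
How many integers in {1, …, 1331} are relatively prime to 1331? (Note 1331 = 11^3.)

1210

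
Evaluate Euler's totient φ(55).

First factor: 55 = 5 · 11.
φ(5) = 5 − 1 = 4.
φ(11) = 11 − 1 = 10.
Multiply: 4 · 10 = 40.

40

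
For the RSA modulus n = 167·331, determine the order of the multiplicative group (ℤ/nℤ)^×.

54780

φ(n) = (p − 1)(q − 1) = (167−1)(331−1) = 166·330 = 54780.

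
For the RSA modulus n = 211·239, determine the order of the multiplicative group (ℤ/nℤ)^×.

φ(pq) = (p−1)(q−1) = 210 · 238 = 49980.

49980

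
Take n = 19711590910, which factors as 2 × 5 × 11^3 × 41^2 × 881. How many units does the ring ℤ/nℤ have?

6985088000

φ(19711590910) = 19711590910 · (1 − 1/2) · (1 − 1/5) · (1 − 1/11) · (1 − 1/41) · (1 − 1/881)
       = 19711590910 · 1408000/3973310 = 6985088000.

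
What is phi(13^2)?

φ(13^2) = 13^2 − 13^1 = 169 − 13 = 156.

156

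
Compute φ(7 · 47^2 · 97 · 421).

φ(631462531) = 631462531 · (1 − 1/7) · (1 − 1/47) · (1 − 1/97) · (1 − 1/421)
       = 631462531 · 11128320/13435373 = 523031040.

523031040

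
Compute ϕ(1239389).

1239389 = 19 × 37 × 41 × 43.
φ(19) = 19 − 1 = 18.
φ(37) = 37 − 1 = 36.
φ(41) = 41 − 1 = 40.
φ(43) = 43 − 1 = 42.
φ(1239389) = 18 × 36 × 40 × 42 = 1088640.

1088640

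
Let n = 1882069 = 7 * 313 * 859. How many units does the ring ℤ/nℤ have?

φ(1882069) = 1882069 · (1 − 1/7) · (1 − 1/313) · (1 − 1/859)
       = 1882069 · 1606176/1882069 = 1606176.

1606176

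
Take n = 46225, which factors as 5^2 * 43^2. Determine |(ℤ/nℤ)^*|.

φ(5^2) = 5^1·(5−1) = 5·4 = 20.
φ(43^2) = 43^1·(43−1) = 43·42 = 1806.
Multiply: 20 · 1806 = 36120.

36120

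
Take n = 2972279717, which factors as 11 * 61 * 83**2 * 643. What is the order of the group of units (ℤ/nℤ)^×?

2621671200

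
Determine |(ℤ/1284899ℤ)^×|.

First factor: 1284899 = 7 * 11**2 * 37 * 41.
φ(1284899) = 1284899 · (1 − 1/7) · (1 − 1/11) · (1 − 1/37) · (1 − 1/41)
       = 1284899 · 86400/116809 = 950400.

950400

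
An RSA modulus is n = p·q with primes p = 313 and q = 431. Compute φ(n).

φ(313) = 313 − 1 = 312.
φ(431) = 431 − 1 = 430.
Since φ is multiplicative, φ(134903) = 312 · 430 = 134160.

134160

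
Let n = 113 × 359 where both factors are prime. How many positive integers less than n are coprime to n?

φ(40567) = 40567 · (1 − 1/113) · (1 − 1/359)
       = 40567 · 40096/40567 = 40096.

40096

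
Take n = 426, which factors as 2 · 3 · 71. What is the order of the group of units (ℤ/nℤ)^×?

φ(426) = 426 · (1 − 1/2) · (1 − 1/3) · (1 − 1/71)
       = 426 · 140/426 = 140.

140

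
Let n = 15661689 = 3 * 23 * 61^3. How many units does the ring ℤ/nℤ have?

φ(3) = 3 − 1 = 2.
φ(23) = 23 − 1 = 22.
φ(61^3) = 61^2·(61−1) = 3721·60 = 223260.
φ(15661689) = 2 × 22 × 223260 = 9823440.

9823440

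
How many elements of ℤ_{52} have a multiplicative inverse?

First factor: 52 = 2^2 × 13.
φ(52) = 52 · (1 − 1/2) · (1 − 1/13)
       = 52 · 12/26 = 24.

24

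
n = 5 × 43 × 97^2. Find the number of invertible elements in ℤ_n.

φ(2022935) = 2022935 · (1 − 1/5) · (1 − 1/43) · (1 − 1/97)
       = 2022935 · 16128/20855 = 1564416.

1564416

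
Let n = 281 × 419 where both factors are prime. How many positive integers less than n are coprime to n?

117040

φ(281) = 281 − 1 = 280.
φ(419) = 419 − 1 = 418.
Multiply: 280 · 418 = 117040.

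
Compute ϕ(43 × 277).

φ(11911) = 11911 · (1 − 1/43) · (1 − 1/277)
       = 11911 · 11592/11911 = 11592.

11592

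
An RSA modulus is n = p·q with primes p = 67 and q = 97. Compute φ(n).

φ(67) = 67 − 1 = 66.
φ(97) = 97 − 1 = 96.
φ(6499) = 66 × 96 = 6336.

6336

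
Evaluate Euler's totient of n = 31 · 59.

1740

φ(31) = 31 − 1 = 30.
φ(59) = 59 − 1 = 58.
φ(1829) = 30 × 58 = 1740.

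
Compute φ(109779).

66528

109779 = 3 * 23 * 37 * 43.
φ(109779) = 109779 · (1 − 1/3) · (1 − 1/23) · (1 − 1/37) · (1 − 1/43)
       = 109779 · 66528/109779 = 66528.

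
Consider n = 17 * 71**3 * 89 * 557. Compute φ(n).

φ(301626274051) = 301626274051 · (1 − 1/17) · (1 − 1/71) · (1 − 1/89) · (1 − 1/557)
       = 301626274051 · 54799360/59834611 = 276243573760.

276243573760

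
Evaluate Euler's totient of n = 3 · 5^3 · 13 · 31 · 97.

6912000

φ(3) = 3 − 1 = 2.
φ(5^3) = 5^2·(5−1) = 25·4 = 100.
φ(13) = 13 − 1 = 12.
φ(31) = 31 − 1 = 30.
φ(97) = 97 − 1 = 96.
Since φ is multiplicative, φ(14659125) = 2 · 100 · 12 · 30 · 96 = 6912000.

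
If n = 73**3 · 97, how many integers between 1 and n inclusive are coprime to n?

36834048

φ(37734649) = 37734649 · (1 − 1/73) · (1 − 1/97)
       = 37734649 · 6912/7081 = 36834048.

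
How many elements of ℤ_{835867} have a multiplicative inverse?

725760

Factor 835867: 835867 = 19 * 29 * 37 * 41.
φ(19) = 19 − 1 = 18.
φ(29) = 29 − 1 = 28.
φ(37) = 37 − 1 = 36.
φ(41) = 41 − 1 = 40.
Since φ is multiplicative, φ(835867) = 18 · 28 · 36 · 40 = 725760.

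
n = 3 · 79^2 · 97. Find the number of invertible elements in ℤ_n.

φ(1816131) = 1816131 · (1 − 1/3) · (1 − 1/79) · (1 − 1/97)
       = 1816131 · 14976/22989 = 1183104.

1183104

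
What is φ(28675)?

First factor: 28675 = 5**2 · 31 · 37.
φ(5^2) = 5^1·(5−1) = 5·4 = 20.
φ(31) = 31 − 1 = 30.
φ(37) = 37 − 1 = 36.
φ(28675) = 20 × 30 × 36 = 21600.

21600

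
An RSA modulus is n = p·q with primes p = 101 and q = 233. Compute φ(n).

23200

For distinct primes, φ(pq) = (p−1)(q−1) = 100 × 232 = 23200.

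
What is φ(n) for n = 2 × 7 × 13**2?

936

φ(2) = 2 − 1 = 1.
φ(7) = 7 − 1 = 6.
φ(13^2) = 13^1·(13−1) = 13·12 = 156.
Since φ is multiplicative, φ(2366) = 1 · 6 · 156 = 936.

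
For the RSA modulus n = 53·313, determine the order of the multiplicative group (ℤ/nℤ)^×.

16224

φ(pq) = (p−1)(q−1) = 52 · 312 = 16224.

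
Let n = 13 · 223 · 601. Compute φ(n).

1598400

φ(13) = 13 − 1 = 12.
φ(223) = 223 − 1 = 222.
φ(601) = 601 − 1 = 600.
φ(1742299) = 12 × 222 × 600 = 1598400.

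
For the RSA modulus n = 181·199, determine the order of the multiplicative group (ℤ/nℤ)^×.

φ(pq) = (p−1)(q−1) = 180 · 198 = 35640.

35640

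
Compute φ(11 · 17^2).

φ(3179) = 3179 · (1 − 1/11) · (1 − 1/17)
       = 3179 · 160/187 = 2720.

2720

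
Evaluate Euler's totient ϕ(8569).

8569 = 11 · 19 · 41.
φ(11) = 11 − 1 = 10.
φ(19) = 19 − 1 = 18.
φ(41) = 41 − 1 = 40.
φ(8569) = 10 × 18 × 40 = 7200.

7200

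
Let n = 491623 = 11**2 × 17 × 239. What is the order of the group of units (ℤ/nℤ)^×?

418880

φ(491623) = 491623 · (1 − 1/11) · (1 − 1/17) · (1 − 1/239)
       = 491623 · 38080/44693 = 418880.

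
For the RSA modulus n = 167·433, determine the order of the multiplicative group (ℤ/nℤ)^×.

71712

φ(72311) = 72311 · (1 − 1/167) · (1 − 1/433)
       = 72311 · 71712/72311 = 71712.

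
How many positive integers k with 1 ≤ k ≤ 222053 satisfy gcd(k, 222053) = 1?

First factor: 222053 = 13 * 19 * 29 * 31.
φ(13) = 13 − 1 = 12.
φ(19) = 19 − 1 = 18.
φ(29) = 29 − 1 = 28.
φ(31) = 31 − 1 = 30.
Multiply: 12 · 18 · 28 · 30 = 181440.

181440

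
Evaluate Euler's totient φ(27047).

First factor: 27047 = 17 · 37 · 43.
φ(17) = 17 − 1 = 16.
φ(37) = 37 − 1 = 36.
φ(43) = 43 − 1 = 42.
Since φ is multiplicative, φ(27047) = 16 · 36 · 42 = 24192.

24192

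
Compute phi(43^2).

1806

φ(43^2) = 43^2 − 43^1 = 1849 − 43 = 1806.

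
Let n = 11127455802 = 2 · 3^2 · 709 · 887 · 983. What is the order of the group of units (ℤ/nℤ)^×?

φ(11127455802) = 11127455802 · (1 − 1/2) · (1 − 1/3) · (1 − 1/709) · (1 − 1/887) · (1 − 1/983)
       = 11127455802 · 1231993632/3709151934 = 3695980896.

3695980896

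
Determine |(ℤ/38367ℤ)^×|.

38367 = 3^3 · 7^2 · 29.
φ(38367) = 38367 · (1 − 1/3) · (1 − 1/7) · (1 − 1/29)
       = 38367 · 336/609 = 21168.

21168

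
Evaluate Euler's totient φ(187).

160

Prime factorization: 187 = 11 * 17.
φ(11) = 11 − 1 = 10.
φ(17) = 17 − 1 = 16.
φ(187) = 10 × 16 = 160.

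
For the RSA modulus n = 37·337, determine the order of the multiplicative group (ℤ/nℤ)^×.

For distinct primes, φ(pq) = (p−1)(q−1) = 36 × 336 = 12096.

12096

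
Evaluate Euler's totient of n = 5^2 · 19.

φ(475) = 475 · (1 − 1/5) · (1 − 1/19)
       = 475 · 72/95 = 360.

360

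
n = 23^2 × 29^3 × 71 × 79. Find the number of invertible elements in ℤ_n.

φ(72366089629) = 72366089629 · (1 − 1/23) · (1 − 1/29) · (1 − 1/71) · (1 − 1/79)
       = 72366089629 · 3363360/3741203 = 65057472480.

65057472480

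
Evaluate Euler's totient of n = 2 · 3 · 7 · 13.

φ(2) = 2 − 1 = 1.
φ(3) = 3 − 1 = 2.
φ(7) = 7 − 1 = 6.
φ(13) = 13 − 1 = 12.
Since φ is multiplicative, φ(546) = 1 · 2 · 6 · 12 = 144.

144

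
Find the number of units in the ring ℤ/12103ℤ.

First factor: 12103 = 7^2 · 13 · 19.
φ(12103) = 12103 · (1 − 1/7) · (1 − 1/13) · (1 − 1/19)
       = 12103 · 1296/1729 = 9072.

9072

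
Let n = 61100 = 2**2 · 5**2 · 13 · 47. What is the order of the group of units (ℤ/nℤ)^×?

22080

φ(2^2) = 2^1·(2−1) = 2·1 = 2.
φ(5^2) = 5^2 − 5^1 = 25 − 5 = 20.
φ(13) = 13 − 1 = 12.
φ(47) = 47 − 1 = 46.
Multiply: 2 · 20 · 12 · 46 = 22080.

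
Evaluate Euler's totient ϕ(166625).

Factor 166625: 166625 = 5^3 * 31 * 43.
φ(166625) = 166625 · (1 − 1/5) · (1 − 1/31) · (1 − 1/43)
       = 166625 · 5040/6665 = 126000.

126000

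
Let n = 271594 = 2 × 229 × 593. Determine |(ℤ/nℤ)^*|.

134976

φ(271594) = 271594 · (1 − 1/2) · (1 − 1/229) · (1 − 1/593)
       = 271594 · 134976/271594 = 134976.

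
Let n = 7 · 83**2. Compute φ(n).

φ(7) = 7 − 1 = 6.
φ(83^2) = 83^1·(83−1) = 83·82 = 6806.
Multiply: 6 · 6806 = 40836.

40836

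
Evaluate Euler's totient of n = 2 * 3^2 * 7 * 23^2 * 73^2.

φ(355199166) = 355199166 · (1 − 1/2) · (1 − 1/3) · (1 − 1/7) · (1 − 1/23) · (1 − 1/73)
       = 355199166 · 19008/70518 = 95743296.

95743296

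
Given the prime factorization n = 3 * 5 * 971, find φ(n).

φ(14565) = 14565 · (1 − 1/3) · (1 − 1/5) · (1 − 1/971)
       = 14565 · 7760/14565 = 7760.

7760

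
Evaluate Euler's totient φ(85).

64

First factor: 85 = 5 * 17.
φ(85) = 85 · (1 − 1/5) · (1 − 1/17)
       = 85 · 64/85 = 64.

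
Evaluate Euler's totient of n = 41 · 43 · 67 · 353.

φ(41) = 41 − 1 = 40.
φ(43) = 43 − 1 = 42.
φ(67) = 67 − 1 = 66.
φ(353) = 353 − 1 = 352.
φ(41696713) = 40 × 42 × 66 × 352 = 39029760.

39029760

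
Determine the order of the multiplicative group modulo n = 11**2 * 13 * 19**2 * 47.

20766240

φ(26689091) = 26689091 · (1 − 1/11) · (1 − 1/13) · (1 − 1/19) · (1 − 1/47)
       = 26689091 · 99360/127699 = 20766240.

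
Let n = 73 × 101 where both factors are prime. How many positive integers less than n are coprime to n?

7200

For distinct primes, φ(pq) = (p−1)(q−1) = 72 × 100 = 7200.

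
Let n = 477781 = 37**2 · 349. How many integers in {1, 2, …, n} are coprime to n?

φ(37^2) = 37^1·(37−1) = 37·36 = 1332.
φ(349) = 349 − 1 = 348.
Since φ is multiplicative, φ(477781) = 1332 · 348 = 463536.

463536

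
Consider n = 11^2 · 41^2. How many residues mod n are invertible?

180400

φ(203401) = 203401 · (1 − 1/11) · (1 − 1/41)
       = 203401 · 400/451 = 180400.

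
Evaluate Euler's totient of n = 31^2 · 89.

φ(31^2) = 31^1·(31−1) = 31·30 = 930.
φ(89) = 89 − 1 = 88.
Since φ is multiplicative, φ(85529) = 930 · 88 = 81840.

81840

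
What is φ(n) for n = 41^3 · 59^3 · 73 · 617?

602105965655040

φ(41^3) = 41^3 − 41^2 = 68921 − 1681 = 67240.
φ(59^3) = 59^3 − 59^2 = 205379 − 3481 = 201898.
φ(73) = 73 − 1 = 72.
φ(617) = 617 − 1 = 616.
Multiply: 67240 · 201898 · 72 · 616 = 602105965655040.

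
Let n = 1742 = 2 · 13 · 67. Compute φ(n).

792

φ(1742) = 1742 · (1 − 1/2) · (1 − 1/13) · (1 − 1/67)
       = 1742 · 792/1742 = 792.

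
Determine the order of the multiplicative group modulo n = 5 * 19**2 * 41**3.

91984320

φ(124402405) = 124402405 · (1 − 1/5) · (1 − 1/19) · (1 − 1/41)
       = 124402405 · 2880/3895 = 91984320.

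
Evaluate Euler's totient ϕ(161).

132

161 = 7 · 23.
φ(7) = 7 − 1 = 6.
φ(23) = 23 − 1 = 22.
Multiply: 6 · 22 = 132.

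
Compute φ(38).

18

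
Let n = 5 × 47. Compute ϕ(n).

184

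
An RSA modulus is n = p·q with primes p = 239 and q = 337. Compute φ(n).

79968

For distinct primes, φ(pq) = (p−1)(q−1) = 238 × 336 = 79968.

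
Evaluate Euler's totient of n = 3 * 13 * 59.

1392

φ(3) = 3 − 1 = 2.
φ(13) = 13 − 1 = 12.
φ(59) = 59 − 1 = 58.
φ(2301) = 2 × 12 × 58 = 1392.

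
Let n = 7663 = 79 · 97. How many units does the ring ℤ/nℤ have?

7488

φ(7663) = 7663 · (1 − 1/79) · (1 − 1/97)
       = 7663 · 7488/7663 = 7488.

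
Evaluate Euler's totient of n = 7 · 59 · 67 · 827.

φ(7) = 7 − 1 = 6.
φ(59) = 59 − 1 = 58.
φ(67) = 67 − 1 = 66.
φ(827) = 827 − 1 = 826.
Multiply: 6 · 58 · 66 · 826 = 18971568.

18971568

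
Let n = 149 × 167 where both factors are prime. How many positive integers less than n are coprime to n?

φ(n) = (p − 1)(q − 1) = (149−1)(167−1) = 148·166 = 24568.

24568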